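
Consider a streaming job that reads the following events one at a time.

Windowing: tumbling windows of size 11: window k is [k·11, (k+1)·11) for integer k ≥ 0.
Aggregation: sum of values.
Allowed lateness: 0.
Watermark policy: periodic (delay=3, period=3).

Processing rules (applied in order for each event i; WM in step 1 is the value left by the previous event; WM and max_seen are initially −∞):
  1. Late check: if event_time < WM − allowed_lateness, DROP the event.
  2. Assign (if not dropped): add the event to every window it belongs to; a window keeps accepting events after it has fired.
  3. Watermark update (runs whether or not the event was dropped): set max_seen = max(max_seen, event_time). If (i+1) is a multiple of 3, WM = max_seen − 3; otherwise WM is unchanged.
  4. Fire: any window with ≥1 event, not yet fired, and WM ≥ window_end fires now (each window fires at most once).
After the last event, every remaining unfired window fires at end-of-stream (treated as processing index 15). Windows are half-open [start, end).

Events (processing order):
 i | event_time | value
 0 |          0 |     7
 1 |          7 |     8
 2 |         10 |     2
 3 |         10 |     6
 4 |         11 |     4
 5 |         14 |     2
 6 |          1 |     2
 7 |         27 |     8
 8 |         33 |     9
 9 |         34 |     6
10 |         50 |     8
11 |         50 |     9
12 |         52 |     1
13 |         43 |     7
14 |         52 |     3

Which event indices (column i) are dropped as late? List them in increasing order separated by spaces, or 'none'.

6 13

i=0 t=0 v=7: → [0,11); WM=−∞
i=1 t=7 v=8: → [0,11); WM=−∞
i=2 t=10 v=2: → [0,11); WM=7
i=3 t=10 v=6: → [0,11); WM=7
i=4 t=11 v=4: → [11,22); WM=7
i=5 t=14 v=2: → [11,22); WM=11; [0,11) fires=23
i=6 t=1 v=2: DROP (t<11-0); WM=11
i=7 t=27 v=8: → [22,33); WM=11
i=8 t=33 v=9: → [33,44); WM=30; [11,22) fires=6
i=9 t=34 v=6: → [33,44); WM=30
i=10 t=50 v=8: → [44,55); WM=30
i=11 t=50 v=9: → [44,55); WM=47; [22,33) fires=8 [33,44) fires=15
i=12 t=52 v=1: → [44,55); WM=47
i=13 t=43 v=7: DROP (t<47-0); WM=47
i=14 t=52 v=3: → [44,55); WM=49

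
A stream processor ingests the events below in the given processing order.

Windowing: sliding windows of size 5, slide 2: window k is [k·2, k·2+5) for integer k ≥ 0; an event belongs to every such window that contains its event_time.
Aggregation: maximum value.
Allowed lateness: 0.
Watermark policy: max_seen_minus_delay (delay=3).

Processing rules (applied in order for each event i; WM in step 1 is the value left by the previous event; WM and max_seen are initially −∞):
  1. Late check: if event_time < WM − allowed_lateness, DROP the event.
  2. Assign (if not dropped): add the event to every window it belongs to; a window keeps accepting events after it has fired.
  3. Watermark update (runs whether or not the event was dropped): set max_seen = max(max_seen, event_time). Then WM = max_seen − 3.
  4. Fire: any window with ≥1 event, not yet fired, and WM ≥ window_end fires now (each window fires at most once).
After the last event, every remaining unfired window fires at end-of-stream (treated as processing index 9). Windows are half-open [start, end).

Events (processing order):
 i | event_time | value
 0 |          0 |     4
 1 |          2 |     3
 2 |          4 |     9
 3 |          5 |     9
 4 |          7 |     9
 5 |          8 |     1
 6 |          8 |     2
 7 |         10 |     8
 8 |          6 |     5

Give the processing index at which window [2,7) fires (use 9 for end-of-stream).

7

i=0 t=0 v=4: → [0,5); WM=-3
i=1 t=2 v=3: → [2,7),[0,5); WM=-1
i=2 t=4 v=9: → [4,9),[2,7),[0,5); WM=1
i=3 t=5 v=9: → [4,9),[2,7); WM=2
i=4 t=7 v=9: → [6,11),[4,9); WM=4
i=5 t=8 v=1: → [8,13),[6,11),[4,9); WM=5; [0,5) fires=9
i=6 t=8 v=2: → [8,13),[6,11),[4,9); WM=5
i=7 t=10 v=8: → [10,15),[8,13),[6,11); WM=7; [2,7) fires=9
i=8 t=6 v=5: DROP (t<7-0); WM=7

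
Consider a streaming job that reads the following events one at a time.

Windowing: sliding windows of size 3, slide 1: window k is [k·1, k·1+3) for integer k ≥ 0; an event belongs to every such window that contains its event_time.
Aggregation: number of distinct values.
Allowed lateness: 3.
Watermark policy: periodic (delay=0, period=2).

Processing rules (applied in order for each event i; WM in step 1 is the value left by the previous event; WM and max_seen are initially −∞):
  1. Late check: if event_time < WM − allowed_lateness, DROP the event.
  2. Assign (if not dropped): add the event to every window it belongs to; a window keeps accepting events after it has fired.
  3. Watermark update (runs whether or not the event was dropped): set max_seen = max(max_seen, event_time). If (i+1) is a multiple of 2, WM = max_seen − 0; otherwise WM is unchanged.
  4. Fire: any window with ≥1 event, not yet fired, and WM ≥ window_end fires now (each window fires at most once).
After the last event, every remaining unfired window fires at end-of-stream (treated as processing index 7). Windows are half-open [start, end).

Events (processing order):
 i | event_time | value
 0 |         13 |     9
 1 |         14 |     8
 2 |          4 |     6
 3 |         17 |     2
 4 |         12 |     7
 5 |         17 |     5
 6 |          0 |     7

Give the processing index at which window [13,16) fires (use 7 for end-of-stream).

3

i=0 t=13 v=9: → [13,16),[12,15),[11,14); WM=−∞
i=1 t=14 v=8: → [14,17),[13,16),[12,15); WM=14; [11,14) fires=1
i=2 t=4 v=6: DROP (t<14-3); WM=14
i=3 t=17 v=2: → [17,20),[16,19),[15,18); WM=17; [12,15) fires=2 [13,16) fires=2 [14,17) fires=1
i=4 t=12 v=7: DROP (t<17-3); WM=17
i=5 t=17 v=5: → [17,20),[16,19),[15,18); WM=17
i=6 t=0 v=7: DROP (t<17-3); WM=17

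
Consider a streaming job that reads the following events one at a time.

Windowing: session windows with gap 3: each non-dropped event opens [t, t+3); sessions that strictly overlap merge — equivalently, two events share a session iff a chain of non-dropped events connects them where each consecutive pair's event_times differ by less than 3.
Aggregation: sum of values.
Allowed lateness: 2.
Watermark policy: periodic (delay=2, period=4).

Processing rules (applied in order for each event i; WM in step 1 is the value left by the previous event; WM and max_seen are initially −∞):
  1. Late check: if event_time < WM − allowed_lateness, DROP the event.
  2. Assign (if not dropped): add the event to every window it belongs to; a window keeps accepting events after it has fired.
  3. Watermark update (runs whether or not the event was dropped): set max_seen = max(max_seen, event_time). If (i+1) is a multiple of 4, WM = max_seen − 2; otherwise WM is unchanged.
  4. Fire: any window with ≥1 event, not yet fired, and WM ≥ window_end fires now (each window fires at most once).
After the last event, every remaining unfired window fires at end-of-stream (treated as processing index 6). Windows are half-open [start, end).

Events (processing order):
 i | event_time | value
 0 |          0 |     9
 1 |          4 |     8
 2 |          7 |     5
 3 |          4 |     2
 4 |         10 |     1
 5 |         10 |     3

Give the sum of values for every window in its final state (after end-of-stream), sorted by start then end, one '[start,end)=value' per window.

[0,3)=9 [4,7)=10 [7,10)=5 [10,13)=4

i=0 t=0 v=9: → [0,3); WM=−∞
i=1 t=4 v=8: → [4,7); WM=−∞
i=2 t=7 v=5: → [7,10); WM=−∞
i=3 t=4 v=2: → [4,7); WM=5
i=4 t=10 v=1: → [10,13); WM=5
i=5 t=10 v=3: → [10,13); WM=5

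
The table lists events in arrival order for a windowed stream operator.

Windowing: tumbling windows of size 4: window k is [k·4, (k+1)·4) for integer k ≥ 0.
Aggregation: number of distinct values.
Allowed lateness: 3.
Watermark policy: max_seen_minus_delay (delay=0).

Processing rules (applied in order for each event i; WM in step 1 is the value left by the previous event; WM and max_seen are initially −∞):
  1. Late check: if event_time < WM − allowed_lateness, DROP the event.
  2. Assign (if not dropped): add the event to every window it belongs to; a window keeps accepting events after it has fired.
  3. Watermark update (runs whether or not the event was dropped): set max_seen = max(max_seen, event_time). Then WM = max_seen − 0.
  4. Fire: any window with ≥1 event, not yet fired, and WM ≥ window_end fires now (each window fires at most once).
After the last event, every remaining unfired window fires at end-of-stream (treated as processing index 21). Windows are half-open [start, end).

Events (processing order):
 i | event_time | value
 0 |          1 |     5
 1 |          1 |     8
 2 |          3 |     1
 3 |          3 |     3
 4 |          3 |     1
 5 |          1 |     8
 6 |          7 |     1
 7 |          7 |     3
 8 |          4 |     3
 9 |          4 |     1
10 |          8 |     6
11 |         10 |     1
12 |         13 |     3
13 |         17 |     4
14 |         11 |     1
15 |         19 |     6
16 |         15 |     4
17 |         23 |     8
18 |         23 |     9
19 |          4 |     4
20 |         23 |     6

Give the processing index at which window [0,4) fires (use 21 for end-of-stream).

6

i=0 t=1 v=5: → [0,4); WM=1
i=1 t=1 v=8: → [0,4); WM=1
i=2 t=3 v=1: → [0,4); WM=3
i=3 t=3 v=3: → [0,4); WM=3
i=4 t=3 v=1: → [0,4); WM=3
i=5 t=1 v=8: → [0,4); WM=3
i=6 t=7 v=1: → [4,8); WM=7; [0,4) fires=4
i=7 t=7 v=3: → [4,8); WM=7
i=8 t=4 v=3: → [4,8); WM=7
i=9 t=4 v=1: → [4,8); WM=7
i=10 t=8 v=6: → [8,12); WM=8; [4,8) fires=2
i=11 t=10 v=1: → [8,12); WM=10
i=12 t=13 v=3: → [12,16); WM=13; [8,12) fires=2
i=13 t=17 v=4: → [16,20); WM=17; [12,16) fires=1
i=14 t=11 v=1: DROP (t<17-3); WM=17
i=15 t=19 v=6: → [16,20); WM=19
i=16 t=15 v=4: DROP (t<19-3); WM=19
i=17 t=23 v=8: → [20,24); WM=23; [16,20) fires=2
i=18 t=23 v=9: → [20,24); WM=23
i=19 t=4 v=4: DROP (t<23-3); WM=23
i=20 t=23 v=6: → [20,24); WM=23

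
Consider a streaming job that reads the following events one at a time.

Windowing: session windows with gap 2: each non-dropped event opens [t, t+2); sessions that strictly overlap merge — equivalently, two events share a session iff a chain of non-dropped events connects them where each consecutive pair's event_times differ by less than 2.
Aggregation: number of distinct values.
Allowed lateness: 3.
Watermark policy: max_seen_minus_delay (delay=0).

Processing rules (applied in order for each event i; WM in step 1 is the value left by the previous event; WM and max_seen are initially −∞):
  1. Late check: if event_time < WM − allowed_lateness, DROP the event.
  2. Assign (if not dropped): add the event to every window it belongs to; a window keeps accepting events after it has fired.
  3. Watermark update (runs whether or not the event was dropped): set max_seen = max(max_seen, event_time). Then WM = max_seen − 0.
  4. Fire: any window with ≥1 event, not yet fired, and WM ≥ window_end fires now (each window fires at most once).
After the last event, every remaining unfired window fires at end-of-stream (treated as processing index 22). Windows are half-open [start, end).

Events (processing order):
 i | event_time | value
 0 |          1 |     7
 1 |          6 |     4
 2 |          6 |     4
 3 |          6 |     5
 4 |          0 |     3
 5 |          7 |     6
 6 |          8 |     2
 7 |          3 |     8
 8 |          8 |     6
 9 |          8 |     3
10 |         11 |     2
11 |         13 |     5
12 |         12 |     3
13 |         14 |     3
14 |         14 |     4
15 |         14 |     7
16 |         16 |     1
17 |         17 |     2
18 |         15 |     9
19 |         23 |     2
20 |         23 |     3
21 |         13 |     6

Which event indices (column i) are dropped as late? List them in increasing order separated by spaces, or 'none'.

i=0 t=1 v=7: → [1,3); WM=1
i=1 t=6 v=4: → [6,8); WM=6
i=2 t=6 v=4: → [6,8); WM=6
i=3 t=6 v=5: → [6,8); WM=6
i=4 t=0 v=3: DROP (t<6-3); WM=6
i=5 t=7 v=6: → [6,9); WM=7
i=6 t=8 v=2: → [6,10); WM=8
i=7 t=3 v=8: DROP (t<8-3); WM=8
i=8 t=8 v=6: → [6,10); WM=8
i=9 t=8 v=3: → [6,10); WM=8
i=10 t=11 v=2: → [11,13); WM=11
i=11 t=13 v=5: → [13,15); WM=13
i=12 t=12 v=3: → [11,15); WM=13
i=13 t=14 v=3: → [11,16); WM=14
i=14 t=14 v=4: → [11,16); WM=14
i=15 t=14 v=7: → [11,16); WM=14
i=16 t=16 v=1: → [16,18); WM=16
i=17 t=17 v=2: → [16,19); WM=17
i=18 t=15 v=9: → [11,19); WM=17
i=19 t=23 v=2: → [23,25); WM=23
i=20 t=23 v=3: → [23,25); WM=23
i=21 t=13 v=6: DROP (t<23-3); WM=23

4 7 21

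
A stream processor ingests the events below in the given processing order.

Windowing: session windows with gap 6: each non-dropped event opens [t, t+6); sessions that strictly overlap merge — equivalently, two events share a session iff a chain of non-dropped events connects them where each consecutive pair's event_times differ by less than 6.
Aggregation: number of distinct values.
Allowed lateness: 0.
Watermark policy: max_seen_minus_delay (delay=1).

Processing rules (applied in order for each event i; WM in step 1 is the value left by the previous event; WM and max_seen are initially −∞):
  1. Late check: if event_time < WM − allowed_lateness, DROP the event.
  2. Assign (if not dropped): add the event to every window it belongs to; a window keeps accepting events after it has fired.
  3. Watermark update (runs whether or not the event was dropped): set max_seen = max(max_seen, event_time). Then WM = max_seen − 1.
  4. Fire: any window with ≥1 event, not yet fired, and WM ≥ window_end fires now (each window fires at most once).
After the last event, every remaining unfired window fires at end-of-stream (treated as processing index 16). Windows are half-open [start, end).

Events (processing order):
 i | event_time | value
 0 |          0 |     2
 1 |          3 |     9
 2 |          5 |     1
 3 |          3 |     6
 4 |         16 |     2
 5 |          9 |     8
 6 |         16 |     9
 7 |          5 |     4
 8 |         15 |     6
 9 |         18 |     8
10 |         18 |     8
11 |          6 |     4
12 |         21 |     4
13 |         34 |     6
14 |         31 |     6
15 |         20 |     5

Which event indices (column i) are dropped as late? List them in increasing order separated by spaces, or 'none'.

3 5 7 11 14 15

i=0 t=0 v=2: → [0,6); WM=-1
i=1 t=3 v=9: → [0,9); WM=2
i=2 t=5 v=1: → [0,11); WM=4
i=3 t=3 v=6: DROP (t<4-0); WM=4
i=4 t=16 v=2: → [16,22); WM=15
i=5 t=9 v=8: DROP (t<15-0); WM=15
i=6 t=16 v=9: → [16,22); WM=15
i=7 t=5 v=4: DROP (t<15-0); WM=15
i=8 t=15 v=6: → [15,22); WM=15
i=9 t=18 v=8: → [15,24); WM=17
i=10 t=18 v=8: → [15,24); WM=17
i=11 t=6 v=4: DROP (t<17-0); WM=17
i=12 t=21 v=4: → [15,27); WM=20
i=13 t=34 v=6: → [34,40); WM=33
i=14 t=31 v=6: DROP (t<33-0); WM=33
i=15 t=20 v=5: DROP (t<33-0); WM=33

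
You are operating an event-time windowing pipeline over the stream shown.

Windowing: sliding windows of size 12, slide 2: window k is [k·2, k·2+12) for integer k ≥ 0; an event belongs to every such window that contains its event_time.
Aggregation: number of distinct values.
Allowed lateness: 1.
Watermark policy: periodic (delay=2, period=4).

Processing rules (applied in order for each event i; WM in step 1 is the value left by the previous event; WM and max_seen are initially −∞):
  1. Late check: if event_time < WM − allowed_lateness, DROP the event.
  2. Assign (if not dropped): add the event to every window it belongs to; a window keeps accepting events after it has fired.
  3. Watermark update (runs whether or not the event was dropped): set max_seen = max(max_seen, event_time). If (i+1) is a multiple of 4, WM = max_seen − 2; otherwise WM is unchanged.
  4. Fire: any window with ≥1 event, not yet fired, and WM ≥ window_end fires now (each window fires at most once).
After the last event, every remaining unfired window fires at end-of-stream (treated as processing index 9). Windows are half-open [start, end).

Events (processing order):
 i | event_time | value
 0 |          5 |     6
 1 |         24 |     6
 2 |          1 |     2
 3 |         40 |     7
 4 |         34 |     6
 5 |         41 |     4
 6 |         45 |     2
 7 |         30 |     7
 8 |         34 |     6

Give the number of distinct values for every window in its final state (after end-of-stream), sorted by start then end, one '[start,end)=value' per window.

i=0 t=5 v=6: → [4,16),[2,14),[0,12); WM=−∞
i=1 t=24 v=6: → [24,36),[22,34),[20,32),[18,30),[16,28),[14,26); WM=−∞
i=2 t=1 v=2: → [0,12); WM=−∞
i=3 t=40 v=7: → [40,52),[38,50),[36,48),[34,46),[32,44),[30,42); WM=38; [0,12) fires=2 [2,14) fires=1 [4,16) fires=1 [14,26) fires=1 [16,28) fires=1 [18,30) fires=1 [20,32) fires=1 [22,34) fires=1 [24,36) fires=1
i=4 t=34 v=6: DROP (t<38-1); WM=38
i=5 t=41 v=4: → [40,52),[38,50),[36,48),[34,46),[32,44),[30,42); WM=38
i=6 t=45 v=2: → [44,56),[42,54),[40,52),[38,50),[36,48),[34,46); WM=38
i=7 t=30 v=7: DROP (t<38-1); WM=43; [30,42) fires=2
i=8 t=34 v=6: DROP (t<43-1); WM=43

[0,12)=2 [2,14)=1 [4,16)=1 [14,26)=1 [16,28)=1 [18,30)=1 [20,32)=1 [22,34)=1 [24,36)=1 [30,42)=2 [32,44)=2 [34,46)=3 [36,48)=3 [38,50)=3 [40,52)=3 [42,54)=1 [44,56)=1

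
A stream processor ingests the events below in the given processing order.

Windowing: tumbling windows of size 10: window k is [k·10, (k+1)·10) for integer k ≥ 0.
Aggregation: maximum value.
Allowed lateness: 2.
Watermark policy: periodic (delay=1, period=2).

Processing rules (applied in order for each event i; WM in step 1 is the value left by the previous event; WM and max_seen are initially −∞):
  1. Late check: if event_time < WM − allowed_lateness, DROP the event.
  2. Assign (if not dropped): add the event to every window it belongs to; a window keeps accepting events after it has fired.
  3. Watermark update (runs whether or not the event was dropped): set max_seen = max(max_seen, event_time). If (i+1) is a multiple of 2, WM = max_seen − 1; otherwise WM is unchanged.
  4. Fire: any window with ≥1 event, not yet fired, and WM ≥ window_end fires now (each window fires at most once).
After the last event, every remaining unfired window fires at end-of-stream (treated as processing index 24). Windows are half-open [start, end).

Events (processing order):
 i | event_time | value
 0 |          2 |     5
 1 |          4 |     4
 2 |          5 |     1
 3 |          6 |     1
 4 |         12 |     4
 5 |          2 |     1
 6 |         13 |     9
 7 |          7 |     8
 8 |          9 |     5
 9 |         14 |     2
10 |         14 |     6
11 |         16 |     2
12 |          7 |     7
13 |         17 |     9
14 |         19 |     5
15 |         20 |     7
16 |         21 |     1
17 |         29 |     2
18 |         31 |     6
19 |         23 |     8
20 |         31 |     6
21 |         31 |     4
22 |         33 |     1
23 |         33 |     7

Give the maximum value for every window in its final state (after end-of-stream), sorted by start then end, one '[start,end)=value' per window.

i=0 t=2 v=5: → [0,10); WM=−∞
i=1 t=4 v=4: → [0,10); WM=3
i=2 t=5 v=1: → [0,10); WM=3
i=3 t=6 v=1: → [0,10); WM=5
i=4 t=12 v=4: → [10,20); WM=5
i=5 t=2 v=1: DROP (t<5-2); WM=11; [0,10) fires=5
i=6 t=13 v=9: → [10,20); WM=11
i=7 t=7 v=8: DROP (t<11-2); WM=12
i=8 t=9 v=5: DROP (t<12-2); WM=12
i=9 t=14 v=2: → [10,20); WM=13
i=10 t=14 v=6: → [10,20); WM=13
i=11 t=16 v=2: → [10,20); WM=15
i=12 t=7 v=7: DROP (t<15-2); WM=15
i=13 t=17 v=9: → [10,20); WM=16
i=14 t=19 v=5: → [10,20); WM=16
i=15 t=20 v=7: → [20,30); WM=19
i=16 t=21 v=1: → [20,30); WM=19
i=17 t=29 v=2: → [20,30); WM=28; [10,20) fires=9
i=18 t=31 v=6: → [30,40); WM=28
i=19 t=23 v=8: DROP (t<28-2); WM=30; [20,30) fires=7
i=20 t=31 v=6: → [30,40); WM=30
i=21 t=31 v=4: → [30,40); WM=30
i=22 t=33 v=1: → [30,40); WM=30
i=23 t=33 v=7: → [30,40); WM=32

[0,10)=5 [10,20)=9 [20,30)=7 [30,40)=7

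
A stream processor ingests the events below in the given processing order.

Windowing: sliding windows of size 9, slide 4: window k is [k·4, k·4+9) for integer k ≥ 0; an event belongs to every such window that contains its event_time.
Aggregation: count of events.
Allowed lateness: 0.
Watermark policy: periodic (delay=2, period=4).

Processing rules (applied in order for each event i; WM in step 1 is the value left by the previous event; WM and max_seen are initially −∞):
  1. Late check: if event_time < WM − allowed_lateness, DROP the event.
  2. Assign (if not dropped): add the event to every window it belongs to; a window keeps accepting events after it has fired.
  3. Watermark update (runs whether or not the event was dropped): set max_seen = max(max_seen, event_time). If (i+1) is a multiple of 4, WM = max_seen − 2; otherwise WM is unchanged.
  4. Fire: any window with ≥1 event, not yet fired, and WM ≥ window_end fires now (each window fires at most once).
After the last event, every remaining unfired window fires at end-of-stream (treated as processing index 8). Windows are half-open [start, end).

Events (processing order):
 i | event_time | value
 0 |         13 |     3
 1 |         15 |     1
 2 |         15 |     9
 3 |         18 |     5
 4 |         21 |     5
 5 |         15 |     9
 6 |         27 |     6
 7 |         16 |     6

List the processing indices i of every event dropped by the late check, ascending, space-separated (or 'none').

5

i=0 t=13 v=3: → [12,21),[8,17); WM=−∞
i=1 t=15 v=1: → [12,21),[8,17); WM=−∞
i=2 t=15 v=9: → [12,21),[8,17); WM=−∞
i=3 t=18 v=5: → [16,25),[12,21); WM=16
i=4 t=21 v=5: → [20,29),[16,25); WM=16
i=5 t=15 v=9: DROP (t<16-0); WM=16
i=6 t=27 v=6: → [24,33),[20,29); WM=16
i=7 t=16 v=6: → [16,25),[12,21),[8,17); WM=25; [8,17) fires=4 [12,21) fires=5 [16,25) fires=3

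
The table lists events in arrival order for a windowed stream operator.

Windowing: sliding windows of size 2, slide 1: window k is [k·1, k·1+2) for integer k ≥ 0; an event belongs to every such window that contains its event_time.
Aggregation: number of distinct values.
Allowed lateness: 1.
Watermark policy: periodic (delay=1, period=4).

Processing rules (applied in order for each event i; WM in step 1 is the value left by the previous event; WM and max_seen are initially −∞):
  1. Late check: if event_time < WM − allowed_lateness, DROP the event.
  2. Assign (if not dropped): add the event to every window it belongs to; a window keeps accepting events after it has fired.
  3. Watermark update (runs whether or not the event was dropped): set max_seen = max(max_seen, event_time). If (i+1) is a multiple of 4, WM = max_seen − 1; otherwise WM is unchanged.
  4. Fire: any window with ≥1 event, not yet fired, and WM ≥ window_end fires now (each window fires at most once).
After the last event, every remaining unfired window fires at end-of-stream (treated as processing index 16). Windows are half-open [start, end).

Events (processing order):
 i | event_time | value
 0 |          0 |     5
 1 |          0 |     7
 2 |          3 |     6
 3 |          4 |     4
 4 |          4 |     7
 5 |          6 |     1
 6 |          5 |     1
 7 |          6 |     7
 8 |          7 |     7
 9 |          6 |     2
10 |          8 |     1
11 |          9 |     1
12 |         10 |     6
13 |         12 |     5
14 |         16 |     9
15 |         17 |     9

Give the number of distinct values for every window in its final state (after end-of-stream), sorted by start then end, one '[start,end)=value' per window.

i=0 t=0 v=5: → [0,2); WM=−∞
i=1 t=0 v=7: → [0,2); WM=−∞
i=2 t=3 v=6: → [3,5),[2,4); WM=−∞
i=3 t=4 v=4: → [4,6),[3,5); WM=3; [0,2) fires=2
i=4 t=4 v=7: → [4,6),[3,5); WM=3
i=5 t=6 v=1: → [6,8),[5,7); WM=3
i=6 t=5 v=1: → [5,7),[4,6); WM=3
i=7 t=6 v=7: → [6,8),[5,7); WM=5; [2,4) fires=1 [3,5) fires=3
i=8 t=7 v=7: → [7,9),[6,8); WM=5
i=9 t=6 v=2: → [6,8),[5,7); WM=5
i=10 t=8 v=1: → [8,10),[7,9); WM=5
i=11 t=9 v=1: → [9,11),[8,10); WM=8; [4,6) fires=3 [5,7) fires=3 [6,8) fires=3
i=12 t=10 v=6: → [10,12),[9,11); WM=8
i=13 t=12 v=5: → [12,14),[11,13); WM=8
i=14 t=16 v=9: → [16,18),[15,17); WM=8
i=15 t=17 v=9: → [17,19),[16,18); WM=16; [7,9) fires=2 [8,10) fires=1 [9,11) fires=2 [10,12) fires=1 [11,13) fires=1 [12,14) fires=1

[0,2)=2 [2,4)=1 [3,5)=3 [4,6)=3 [5,7)=3 [6,8)=3 [7,9)=2 [8,10)=1 [9,11)=2 [10,12)=1 [11,13)=1 [12,14)=1 [15,17)=1 [16,18)=1 [17,19)=1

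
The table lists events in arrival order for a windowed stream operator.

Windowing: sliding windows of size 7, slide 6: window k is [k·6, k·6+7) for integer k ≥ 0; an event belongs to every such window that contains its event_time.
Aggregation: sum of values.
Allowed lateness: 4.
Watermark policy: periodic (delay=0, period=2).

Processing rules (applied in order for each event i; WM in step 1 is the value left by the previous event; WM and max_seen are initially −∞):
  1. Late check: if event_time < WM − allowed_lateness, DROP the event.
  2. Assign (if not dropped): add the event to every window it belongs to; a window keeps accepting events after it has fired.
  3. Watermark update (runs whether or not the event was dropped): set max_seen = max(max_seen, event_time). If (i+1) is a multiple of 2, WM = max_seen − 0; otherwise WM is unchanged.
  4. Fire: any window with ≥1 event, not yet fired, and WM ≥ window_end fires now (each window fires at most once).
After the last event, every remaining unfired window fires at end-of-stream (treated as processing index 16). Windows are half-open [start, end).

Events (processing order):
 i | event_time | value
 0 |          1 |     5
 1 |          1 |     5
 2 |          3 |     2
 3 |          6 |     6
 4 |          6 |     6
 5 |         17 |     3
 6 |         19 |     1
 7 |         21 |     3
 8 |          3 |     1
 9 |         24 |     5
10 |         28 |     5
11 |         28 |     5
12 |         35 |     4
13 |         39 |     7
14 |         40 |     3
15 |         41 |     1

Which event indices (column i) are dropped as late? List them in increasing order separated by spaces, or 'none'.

8

i=0 t=1 v=5: → [0,7); WM=−∞
i=1 t=1 v=5: → [0,7); WM=1
i=2 t=3 v=2: → [0,7); WM=1
i=3 t=6 v=6: → [6,13),[0,7); WM=6
i=4 t=6 v=6: → [6,13),[0,7); WM=6
i=5 t=17 v=3: → [12,19); WM=17; [0,7) fires=24 [6,13) fires=12
i=6 t=19 v=1: → [18,25); WM=17
i=7 t=21 v=3: → [18,25); WM=21; [12,19) fires=3
i=8 t=3 v=1: DROP (t<21-4); WM=21
i=9 t=24 v=5: → [24,31),[18,25); WM=24
i=10 t=28 v=5: → [24,31); WM=24
i=11 t=28 v=5: → [24,31); WM=28; [18,25) fires=9
i=12 t=35 v=4: → [30,37); WM=28
i=13 t=39 v=7: → [36,43); WM=39; [24,31) fires=15 [30,37) fires=4
i=14 t=40 v=3: → [36,43); WM=39
i=15 t=41 v=1: → [36,43); WM=41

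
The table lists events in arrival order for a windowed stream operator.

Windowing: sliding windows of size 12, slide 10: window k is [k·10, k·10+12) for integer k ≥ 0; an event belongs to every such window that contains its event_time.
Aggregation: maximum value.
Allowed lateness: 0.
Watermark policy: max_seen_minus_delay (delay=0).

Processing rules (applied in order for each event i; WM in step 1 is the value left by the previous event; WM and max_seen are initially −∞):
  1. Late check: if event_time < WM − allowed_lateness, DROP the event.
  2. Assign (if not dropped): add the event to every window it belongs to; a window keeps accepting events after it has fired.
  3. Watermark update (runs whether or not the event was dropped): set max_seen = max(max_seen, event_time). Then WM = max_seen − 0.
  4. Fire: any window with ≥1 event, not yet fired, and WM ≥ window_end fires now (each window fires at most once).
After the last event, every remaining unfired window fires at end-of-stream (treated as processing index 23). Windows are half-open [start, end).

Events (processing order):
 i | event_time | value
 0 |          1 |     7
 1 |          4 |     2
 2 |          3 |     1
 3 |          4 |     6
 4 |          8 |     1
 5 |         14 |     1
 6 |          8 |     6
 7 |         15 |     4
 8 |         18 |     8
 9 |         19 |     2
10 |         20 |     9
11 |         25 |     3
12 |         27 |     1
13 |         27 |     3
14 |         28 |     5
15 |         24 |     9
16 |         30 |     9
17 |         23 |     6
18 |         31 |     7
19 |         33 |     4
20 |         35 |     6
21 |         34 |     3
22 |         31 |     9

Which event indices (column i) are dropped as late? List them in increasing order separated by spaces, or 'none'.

i=0 t=1 v=7: → [0,12); WM=1
i=1 t=4 v=2: → [0,12); WM=4
i=2 t=3 v=1: DROP (t<4-0); WM=4
i=3 t=4 v=6: → [0,12); WM=4
i=4 t=8 v=1: → [0,12); WM=8
i=5 t=14 v=1: → [10,22); WM=14; [0,12) fires=7
i=6 t=8 v=6: DROP (t<14-0); WM=14
i=7 t=15 v=4: → [10,22); WM=15
i=8 t=18 v=8: → [10,22); WM=18
i=9 t=19 v=2: → [10,22); WM=19
i=10 t=20 v=9: → [20,32),[10,22); WM=20
i=11 t=25 v=3: → [20,32); WM=25; [10,22) fires=9
i=12 t=27 v=1: → [20,32); WM=27
i=13 t=27 v=3: → [20,32); WM=27
i=14 t=28 v=5: → [20,32); WM=28
i=15 t=24 v=9: DROP (t<28-0); WM=28
i=16 t=30 v=9: → [30,42),[20,32); WM=30
i=17 t=23 v=6: DROP (t<30-0); WM=30
i=18 t=31 v=7: → [30,42),[20,32); WM=31
i=19 t=33 v=4: → [30,42); WM=33; [20,32) fires=9
i=20 t=35 v=6: → [30,42); WM=35
i=21 t=34 v=3: DROP (t<35-0); WM=35
i=22 t=31 v=9: DROP (t<35-0); WM=35

2 6 15 17 21 22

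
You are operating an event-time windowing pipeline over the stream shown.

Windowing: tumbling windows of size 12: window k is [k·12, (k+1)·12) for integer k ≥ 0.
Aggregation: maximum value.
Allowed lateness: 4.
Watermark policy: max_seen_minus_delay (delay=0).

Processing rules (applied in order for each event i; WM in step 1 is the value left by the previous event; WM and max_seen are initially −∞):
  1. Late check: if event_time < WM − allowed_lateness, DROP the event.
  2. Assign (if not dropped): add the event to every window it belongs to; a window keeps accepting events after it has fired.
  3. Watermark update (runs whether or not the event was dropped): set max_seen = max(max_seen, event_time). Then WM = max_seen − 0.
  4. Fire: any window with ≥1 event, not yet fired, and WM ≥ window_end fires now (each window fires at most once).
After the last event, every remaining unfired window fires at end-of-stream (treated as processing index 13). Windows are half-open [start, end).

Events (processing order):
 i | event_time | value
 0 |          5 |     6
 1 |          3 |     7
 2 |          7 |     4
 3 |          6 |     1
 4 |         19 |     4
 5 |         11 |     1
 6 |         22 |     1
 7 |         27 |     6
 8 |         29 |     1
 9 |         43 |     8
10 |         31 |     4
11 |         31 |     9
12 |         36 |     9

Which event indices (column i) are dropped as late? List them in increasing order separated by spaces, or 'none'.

5 10 11 12

i=0 t=5 v=6: → [0,12); WM=5
i=1 t=3 v=7: → [0,12); WM=5
i=2 t=7 v=4: → [0,12); WM=7
i=3 t=6 v=1: → [0,12); WM=7
i=4 t=19 v=4: → [12,24); WM=19; [0,12) fires=7
i=5 t=11 v=1: DROP (t<19-4); WM=19
i=6 t=22 v=1: → [12,24); WM=22
i=7 t=27 v=6: → [24,36); WM=27; [12,24) fires=4
i=8 t=29 v=1: → [24,36); WM=29
i=9 t=43 v=8: → [36,48); WM=43; [24,36) fires=6
i=10 t=31 v=4: DROP (t<43-4); WM=43
i=11 t=31 v=9: DROP (t<43-4); WM=43
i=12 t=36 v=9: DROP (t<43-4); WM=43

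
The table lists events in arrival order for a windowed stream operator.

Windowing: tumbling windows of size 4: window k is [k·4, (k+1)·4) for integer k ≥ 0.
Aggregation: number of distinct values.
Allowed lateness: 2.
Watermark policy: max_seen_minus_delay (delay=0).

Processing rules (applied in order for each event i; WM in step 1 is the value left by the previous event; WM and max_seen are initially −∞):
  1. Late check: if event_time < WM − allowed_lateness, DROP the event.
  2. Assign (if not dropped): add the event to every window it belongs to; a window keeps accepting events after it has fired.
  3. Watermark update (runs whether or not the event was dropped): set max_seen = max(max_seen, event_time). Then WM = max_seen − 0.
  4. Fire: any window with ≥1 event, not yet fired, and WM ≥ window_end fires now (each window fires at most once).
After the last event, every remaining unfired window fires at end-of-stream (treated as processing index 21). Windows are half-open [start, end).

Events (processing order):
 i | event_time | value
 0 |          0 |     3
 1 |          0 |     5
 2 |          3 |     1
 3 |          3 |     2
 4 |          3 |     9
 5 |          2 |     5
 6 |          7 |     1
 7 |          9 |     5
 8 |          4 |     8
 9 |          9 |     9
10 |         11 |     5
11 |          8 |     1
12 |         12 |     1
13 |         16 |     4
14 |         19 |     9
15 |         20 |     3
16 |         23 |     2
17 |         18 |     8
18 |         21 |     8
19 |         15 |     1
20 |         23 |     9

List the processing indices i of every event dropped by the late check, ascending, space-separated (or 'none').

8 11 17 19

i=0 t=0 v=3: → [0,4); WM=0
i=1 t=0 v=5: → [0,4); WM=0
i=2 t=3 v=1: → [0,4); WM=3
i=3 t=3 v=2: → [0,4); WM=3
i=4 t=3 v=9: → [0,4); WM=3
i=5 t=2 v=5: → [0,4); WM=3
i=6 t=7 v=1: → [4,8); WM=7; [0,4) fires=5
i=7 t=9 v=5: → [8,12); WM=9; [4,8) fires=1
i=8 t=4 v=8: DROP (t<9-2); WM=9
i=9 t=9 v=9: → [8,12); WM=9
i=10 t=11 v=5: → [8,12); WM=11
i=11 t=8 v=1: DROP (t<11-2); WM=11
i=12 t=12 v=1: → [12,16); WM=12; [8,12) fires=2
i=13 t=16 v=4: → [16,20); WM=16; [12,16) fires=1
i=14 t=19 v=9: → [16,20); WM=19
i=15 t=20 v=3: → [20,24); WM=20; [16,20) fires=2
i=16 t=23 v=2: → [20,24); WM=23
i=17 t=18 v=8: DROP (t<23-2); WM=23
i=18 t=21 v=8: → [20,24); WM=23
i=19 t=15 v=1: DROP (t<23-2); WM=23
i=20 t=23 v=9: → [20,24); WM=23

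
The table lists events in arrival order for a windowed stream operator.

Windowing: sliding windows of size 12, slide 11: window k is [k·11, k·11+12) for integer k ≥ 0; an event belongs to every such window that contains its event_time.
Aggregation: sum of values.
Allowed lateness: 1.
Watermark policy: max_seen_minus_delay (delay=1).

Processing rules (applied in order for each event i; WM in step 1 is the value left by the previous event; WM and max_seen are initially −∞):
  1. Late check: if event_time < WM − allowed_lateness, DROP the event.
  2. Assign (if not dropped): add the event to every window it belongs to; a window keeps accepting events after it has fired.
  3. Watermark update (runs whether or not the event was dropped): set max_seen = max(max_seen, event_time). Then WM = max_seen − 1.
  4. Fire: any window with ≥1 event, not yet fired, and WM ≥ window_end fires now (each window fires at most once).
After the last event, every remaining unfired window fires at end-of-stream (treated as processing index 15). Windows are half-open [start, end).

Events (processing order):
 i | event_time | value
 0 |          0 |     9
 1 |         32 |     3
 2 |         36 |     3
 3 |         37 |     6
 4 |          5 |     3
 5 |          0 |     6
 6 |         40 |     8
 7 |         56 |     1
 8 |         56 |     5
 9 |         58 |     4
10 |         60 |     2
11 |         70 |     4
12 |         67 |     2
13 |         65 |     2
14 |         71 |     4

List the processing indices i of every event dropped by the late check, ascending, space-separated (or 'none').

4 5 12 13

i=0 t=0 v=9: → [0,12); WM=-1
i=1 t=32 v=3: → [22,34); WM=31; [0,12) fires=9
i=2 t=36 v=3: → [33,45); WM=35; [22,34) fires=3
i=3 t=37 v=6: → [33,45); WM=36
i=4 t=5 v=3: DROP (t<36-1); WM=36
i=5 t=0 v=6: DROP (t<36-1); WM=36
i=6 t=40 v=8: → [33,45); WM=39
i=7 t=56 v=1: → [55,67); WM=55; [33,45) fires=17
i=8 t=56 v=5: → [55,67); WM=55
i=9 t=58 v=4: → [55,67); WM=57
i=10 t=60 v=2: → [55,67); WM=59
i=11 t=70 v=4: → [66,78); WM=69; [55,67) fires=12
i=12 t=67 v=2: DROP (t<69-1); WM=69
i=13 t=65 v=2: DROP (t<69-1); WM=69
i=14 t=71 v=4: → [66,78); WM=70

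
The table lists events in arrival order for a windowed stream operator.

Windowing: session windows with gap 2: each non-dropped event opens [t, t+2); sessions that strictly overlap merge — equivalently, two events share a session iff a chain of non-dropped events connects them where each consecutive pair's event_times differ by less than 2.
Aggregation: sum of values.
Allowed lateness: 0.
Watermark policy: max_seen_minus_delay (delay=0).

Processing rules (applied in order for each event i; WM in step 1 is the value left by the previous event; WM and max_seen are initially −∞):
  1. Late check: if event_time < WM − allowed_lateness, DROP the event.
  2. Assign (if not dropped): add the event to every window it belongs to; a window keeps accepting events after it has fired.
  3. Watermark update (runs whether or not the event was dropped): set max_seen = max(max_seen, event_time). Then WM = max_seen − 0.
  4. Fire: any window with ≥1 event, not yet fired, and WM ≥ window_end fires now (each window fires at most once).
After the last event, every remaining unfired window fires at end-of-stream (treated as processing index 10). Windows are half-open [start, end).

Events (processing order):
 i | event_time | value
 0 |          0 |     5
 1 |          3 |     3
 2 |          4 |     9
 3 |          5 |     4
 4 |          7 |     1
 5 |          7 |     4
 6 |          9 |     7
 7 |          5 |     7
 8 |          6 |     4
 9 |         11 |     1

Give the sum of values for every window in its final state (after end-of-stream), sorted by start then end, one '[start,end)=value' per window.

[0,2)=5 [3,7)=16 [7,9)=5 [9,11)=7 [11,13)=1

i=0 t=0 v=5: → [0,2); WM=0
i=1 t=3 v=3: → [3,5); WM=3
i=2 t=4 v=9: → [3,6); WM=4
i=3 t=5 v=4: → [3,7); WM=5
i=4 t=7 v=1: → [7,9); WM=7
i=5 t=7 v=4: → [7,9); WM=7
i=6 t=9 v=7: → [9,11); WM=9
i=7 t=5 v=7: DROP (t<9-0); WM=9
i=8 t=6 v=4: DROP (t<9-0); WM=9
i=9 t=11 v=1: → [11,13); WM=11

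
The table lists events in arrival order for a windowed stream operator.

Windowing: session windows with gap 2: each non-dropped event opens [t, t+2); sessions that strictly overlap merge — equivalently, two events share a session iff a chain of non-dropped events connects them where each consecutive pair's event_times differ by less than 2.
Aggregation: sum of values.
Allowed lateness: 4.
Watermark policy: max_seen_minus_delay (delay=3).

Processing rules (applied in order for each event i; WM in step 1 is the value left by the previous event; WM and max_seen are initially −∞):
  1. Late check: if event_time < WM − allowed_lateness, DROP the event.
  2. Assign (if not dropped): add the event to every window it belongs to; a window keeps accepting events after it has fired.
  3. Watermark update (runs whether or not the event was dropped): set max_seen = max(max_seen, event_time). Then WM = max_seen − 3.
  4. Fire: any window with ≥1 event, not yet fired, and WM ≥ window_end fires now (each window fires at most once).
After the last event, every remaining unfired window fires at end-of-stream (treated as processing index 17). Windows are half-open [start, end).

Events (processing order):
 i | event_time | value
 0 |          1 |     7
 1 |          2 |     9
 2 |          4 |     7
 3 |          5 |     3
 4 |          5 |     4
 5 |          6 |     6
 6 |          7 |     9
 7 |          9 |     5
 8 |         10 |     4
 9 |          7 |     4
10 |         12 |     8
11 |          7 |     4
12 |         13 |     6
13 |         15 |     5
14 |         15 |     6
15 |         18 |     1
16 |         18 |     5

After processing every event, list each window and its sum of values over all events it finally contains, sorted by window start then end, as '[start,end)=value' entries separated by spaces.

i=0 t=1 v=7: → [1,3); WM=-2
i=1 t=2 v=9: → [1,4); WM=-1
i=2 t=4 v=7: → [4,6); WM=1
i=3 t=5 v=3: → [4,7); WM=2
i=4 t=5 v=4: → [4,7); WM=2
i=5 t=6 v=6: → [4,8); WM=3
i=6 t=7 v=9: → [4,9); WM=4
i=7 t=9 v=5: → [9,11); WM=6
i=8 t=10 v=4: → [9,12); WM=7
i=9 t=7 v=4: → [4,9); WM=7
i=10 t=12 v=8: → [12,14); WM=9
i=11 t=7 v=4: → [4,9); WM=9
i=12 t=13 v=6: → [12,15); WM=10
i=13 t=15 v=5: → [15,17); WM=12
i=14 t=15 v=6: → [15,17); WM=12
i=15 t=18 v=1: → [18,20); WM=15
i=16 t=18 v=5: → [18,20); WM=15

[1,4)=16 [4,9)=37 [9,12)=9 [12,15)=14 [15,17)=11 [18,20)=6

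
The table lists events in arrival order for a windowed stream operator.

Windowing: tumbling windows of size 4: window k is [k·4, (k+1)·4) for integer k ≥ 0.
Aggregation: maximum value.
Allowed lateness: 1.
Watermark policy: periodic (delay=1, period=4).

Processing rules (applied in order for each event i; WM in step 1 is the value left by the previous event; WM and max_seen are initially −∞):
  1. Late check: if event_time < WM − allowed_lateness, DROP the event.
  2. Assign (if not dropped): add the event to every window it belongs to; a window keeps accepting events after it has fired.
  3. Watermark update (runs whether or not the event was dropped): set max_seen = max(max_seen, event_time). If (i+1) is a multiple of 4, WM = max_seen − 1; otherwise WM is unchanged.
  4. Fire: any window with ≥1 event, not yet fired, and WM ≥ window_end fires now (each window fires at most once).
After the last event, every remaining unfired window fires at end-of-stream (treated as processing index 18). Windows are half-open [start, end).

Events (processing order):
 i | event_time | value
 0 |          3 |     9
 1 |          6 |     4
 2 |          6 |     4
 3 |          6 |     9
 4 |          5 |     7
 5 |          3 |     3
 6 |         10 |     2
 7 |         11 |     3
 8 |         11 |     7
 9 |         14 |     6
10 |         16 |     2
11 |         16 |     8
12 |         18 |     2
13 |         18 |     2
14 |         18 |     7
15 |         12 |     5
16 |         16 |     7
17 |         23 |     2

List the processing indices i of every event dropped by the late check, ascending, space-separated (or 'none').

i=0 t=3 v=9: → [0,4); WM=−∞
i=1 t=6 v=4: → [4,8); WM=−∞
i=2 t=6 v=4: → [4,8); WM=−∞
i=3 t=6 v=9: → [4,8); WM=5; [0,4) fires=9
i=4 t=5 v=7: → [4,8); WM=5
i=5 t=3 v=3: DROP (t<5-1); WM=5
i=6 t=10 v=2: → [8,12); WM=5
i=7 t=11 v=3: → [8,12); WM=10; [4,8) fires=9
i=8 t=11 v=7: → [8,12); WM=10
i=9 t=14 v=6: → [12,16); WM=10
i=10 t=16 v=2: → [16,20); WM=10
i=11 t=16 v=8: → [16,20); WM=15; [8,12) fires=7
i=12 t=18 v=2: → [16,20); WM=15
i=13 t=18 v=2: → [16,20); WM=15
i=14 t=18 v=7: → [16,20); WM=15
i=15 t=12 v=5: DROP (t<15-1); WM=17; [12,16) fires=6
i=16 t=16 v=7: → [16,20); WM=17
i=17 t=23 v=2: → [20,24); WM=17

5 15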